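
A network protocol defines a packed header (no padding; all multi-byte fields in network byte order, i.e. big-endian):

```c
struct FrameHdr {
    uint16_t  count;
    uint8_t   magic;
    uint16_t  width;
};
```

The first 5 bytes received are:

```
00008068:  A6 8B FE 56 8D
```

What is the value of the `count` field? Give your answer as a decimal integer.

`count` is the first field, at byte offset 0, occupying 2 bytes.
Bytes at offsets 0..1: A6 8B.
Big-endian: lowest address holds the most-significant byte.
The bytes are already most-significant first: 0xA68B.
0xA68B = 42635.

42635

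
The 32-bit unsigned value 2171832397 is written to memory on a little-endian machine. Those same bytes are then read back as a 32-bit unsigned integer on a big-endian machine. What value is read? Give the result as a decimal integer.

2171832397 in 32-bit hexadecimal is 0x8173884D.
Stored little-endian, the bytes at ascending addresses are 4D 88 73 81.
Read back as big-endian, the last byte is least significant, giving 0x4D887381.
0x4D887381 = 1300788097.

1300788097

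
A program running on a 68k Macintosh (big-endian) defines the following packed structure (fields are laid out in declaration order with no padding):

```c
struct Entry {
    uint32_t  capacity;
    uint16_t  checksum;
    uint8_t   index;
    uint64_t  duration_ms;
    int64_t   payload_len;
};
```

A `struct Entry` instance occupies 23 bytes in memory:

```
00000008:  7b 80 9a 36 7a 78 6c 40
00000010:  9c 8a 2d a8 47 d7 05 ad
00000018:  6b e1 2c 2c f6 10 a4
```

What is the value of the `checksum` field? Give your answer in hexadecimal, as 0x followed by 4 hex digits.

`checksum` follows `capacity` (4 bytes), so it starts at byte offset 4 and occupies 2 bytes.
Bytes at offsets 4..5: 7A 78.
Big-endian stores the most-significant byte at the lowest address.
The bytes are already most-significant first: 0x7A78.

0x7A78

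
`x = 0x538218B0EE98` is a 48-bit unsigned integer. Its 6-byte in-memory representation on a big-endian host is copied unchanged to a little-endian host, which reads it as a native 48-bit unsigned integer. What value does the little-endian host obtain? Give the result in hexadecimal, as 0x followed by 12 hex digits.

Stored big-endian, the bytes at ascending addresses are 53 82 18 B0 EE 98.
Read back as little-endian, the first byte is least significant, giving 0x98EEB0188253.

0x98EEB0188253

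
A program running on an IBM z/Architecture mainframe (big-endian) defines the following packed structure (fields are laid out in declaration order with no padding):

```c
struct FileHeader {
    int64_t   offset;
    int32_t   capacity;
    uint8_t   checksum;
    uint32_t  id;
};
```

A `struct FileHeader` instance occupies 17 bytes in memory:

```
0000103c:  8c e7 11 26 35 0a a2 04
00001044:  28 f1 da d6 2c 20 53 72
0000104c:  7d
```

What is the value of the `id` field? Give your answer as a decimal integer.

`id` follows `offset` (8 B), `capacity` (4 B), `checksum` (1 B), so it starts at offset 8 + 4 + 1 = 13 and occupies 4 bytes.
Bytes at offsets 13..16: 20 53 72 7D.
Big-endian stores the most-significant byte at the lowest address.
The bytes are already most-significant first: 0x2053727D.
0x2053727D = 542339709.

542339709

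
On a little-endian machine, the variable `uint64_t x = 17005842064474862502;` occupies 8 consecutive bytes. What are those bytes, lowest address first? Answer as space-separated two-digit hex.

A6 73 6B BF 41 E3 00 EC

17005842064474862502 in hexadecimal, padded to 64 bits, is 0xEC00E341BF6B73A6.
Split into bytes (most-significant first): EC 00 E3 41 BF 6B 73 A6.
Little-endian: lowest address holds the least-significant byte.
So at ascending addresses the bytes are A6 73 6B BF 41 E3 00 EC.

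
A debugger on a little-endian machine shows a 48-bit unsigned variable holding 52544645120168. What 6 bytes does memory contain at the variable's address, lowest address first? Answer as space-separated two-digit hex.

52544645120168 in hexadecimal, padded to 48 bits, is 0x2FCA00E840A8.
Split into bytes (most-significant first): 2F CA 00 E8 40 A8.
Little-endian stores the least-significant byte at the lowest address.
So at ascending addresses the bytes are A8 40 E8 00 CA 2F.

A8 40 E8 00 CA 2F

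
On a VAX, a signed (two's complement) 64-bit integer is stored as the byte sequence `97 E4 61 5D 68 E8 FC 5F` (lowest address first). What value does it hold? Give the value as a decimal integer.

6916658662675178647

Little-endian stores the least-significant byte at the lowest address.
Reassemble most-significant byte first: 5F FC E8 68 5D 61 E4 97 → 0x5FFCE8685D61E497.
0x5FFCE8685D61E497 = 6916658662675178647.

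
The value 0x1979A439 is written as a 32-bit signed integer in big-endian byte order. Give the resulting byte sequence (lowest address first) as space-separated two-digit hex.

19 79 A4 39

Split into bytes (most-significant first): 19 79 A4 39.
Big-endian: lowest address holds the most-significant byte.
So the memory order matches the most-significant-first order: 19 79 A4 39.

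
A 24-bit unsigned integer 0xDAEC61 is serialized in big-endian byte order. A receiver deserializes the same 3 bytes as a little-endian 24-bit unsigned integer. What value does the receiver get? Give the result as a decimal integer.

Stored big-endian, the bytes at ascending addresses are DA EC 61.
Read back as little-endian, the first byte is least significant, giving 0x61ECDA.
0x61ECDA = 6417626.

6417626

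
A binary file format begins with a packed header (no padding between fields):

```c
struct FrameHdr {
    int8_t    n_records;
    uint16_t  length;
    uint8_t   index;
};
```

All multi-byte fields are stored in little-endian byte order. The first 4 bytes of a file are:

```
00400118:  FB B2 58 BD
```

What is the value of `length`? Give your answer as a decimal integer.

22706

`length` follows `n_records` (1 byte), so it starts at byte offset 1 and occupies 2 bytes.
Bytes at offsets 1..2: B2 58.
Little-endian: lowest address holds the least-significant byte.
Reassemble most-significant byte first: 58 B2 → 0x58B2.
0x58B2 = 22706.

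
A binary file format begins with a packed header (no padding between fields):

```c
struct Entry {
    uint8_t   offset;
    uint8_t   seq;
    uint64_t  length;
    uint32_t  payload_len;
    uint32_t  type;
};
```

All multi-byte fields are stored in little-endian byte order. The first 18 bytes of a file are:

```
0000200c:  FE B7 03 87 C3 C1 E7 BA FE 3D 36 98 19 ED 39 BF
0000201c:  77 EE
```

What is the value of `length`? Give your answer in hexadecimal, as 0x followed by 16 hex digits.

`length` follows `offset` (1 B), `seq` (1 B), so it starts at offset 1 + 1 = 2 and occupies 8 bytes.
Bytes at offsets 2..9: 03 87 C3 C1 E7 BA FE 3D.
Little-endian stores the least-significant byte at the lowest address.
Reassemble most-significant byte first: 3D FE BA E7 C1 C3 87 03 → 0x3DFEBAE7C1C38703.

0x3DFEBAE7C1C38703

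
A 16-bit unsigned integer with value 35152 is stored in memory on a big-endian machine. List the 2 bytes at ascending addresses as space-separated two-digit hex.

89 50

35152 in hexadecimal, padded to 16 bits, is 0x8950.
Split into bytes (most-significant first): 89 50.
In big-endian order the high byte comes first in memory.
So the memory order matches the most-significant-first order: 89 50.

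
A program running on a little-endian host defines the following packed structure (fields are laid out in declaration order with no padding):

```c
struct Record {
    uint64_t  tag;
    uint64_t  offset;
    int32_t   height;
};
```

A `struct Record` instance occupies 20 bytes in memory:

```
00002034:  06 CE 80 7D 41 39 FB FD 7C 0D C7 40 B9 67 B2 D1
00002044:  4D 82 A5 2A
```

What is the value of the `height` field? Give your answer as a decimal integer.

715489869

`height` follows `tag` (8 B), `offset` (8 B), so it starts at offset 8 + 8 = 16 and occupies 4 bytes.
Bytes at offsets 16..19: 4D 82 A5 2A.
In little-endian order the low byte comes first in memory.
Reassemble most-significant byte first: 2A A5 82 4D → 0x2AA5824D.
0x2AA5824D = 715489869.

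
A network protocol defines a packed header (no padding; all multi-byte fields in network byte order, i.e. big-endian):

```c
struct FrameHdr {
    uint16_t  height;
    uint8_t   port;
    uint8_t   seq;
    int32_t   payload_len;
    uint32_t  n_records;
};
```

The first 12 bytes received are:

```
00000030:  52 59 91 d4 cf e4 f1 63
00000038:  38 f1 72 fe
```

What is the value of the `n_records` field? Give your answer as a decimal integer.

955347710

`n_records` follows `height` (2 B), `port` (1 B), `seq` (1 B), `payload_len` (4 B), so it starts at offset 2 + 1 + 1 + 4 = 8 and occupies 4 bytes.
Bytes at offsets 8..11: 38 F1 72 FE.
In big-endian order the high byte comes first in memory.
The bytes are already most-significant first: 0x38F172FE.
0x38F172FE = 955347710.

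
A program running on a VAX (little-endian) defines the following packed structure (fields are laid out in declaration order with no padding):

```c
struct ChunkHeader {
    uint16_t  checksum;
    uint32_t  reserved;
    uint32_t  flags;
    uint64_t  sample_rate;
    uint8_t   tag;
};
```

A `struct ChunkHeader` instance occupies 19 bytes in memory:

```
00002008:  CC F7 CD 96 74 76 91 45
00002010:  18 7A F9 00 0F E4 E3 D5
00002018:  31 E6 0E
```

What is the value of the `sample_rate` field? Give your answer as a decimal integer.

`sample_rate` follows `checksum` (2 B), `reserved` (4 B), `flags` (4 B), so it starts at offset 2 + 4 + 4 = 10 and occupies 8 bytes.
Bytes at offsets 10..17: F9 00 0F E4 E3 D5 31 E6.
Little-endian stores the least-significant byte at the lowest address.
Reassemble most-significant byte first: E6 31 D5 E3 E4 0F 00 F9 → 0xE631D5E3E40F00F9.
0xE631D5E3E40F00F9 = 16587274077342728441.

16587274077342728441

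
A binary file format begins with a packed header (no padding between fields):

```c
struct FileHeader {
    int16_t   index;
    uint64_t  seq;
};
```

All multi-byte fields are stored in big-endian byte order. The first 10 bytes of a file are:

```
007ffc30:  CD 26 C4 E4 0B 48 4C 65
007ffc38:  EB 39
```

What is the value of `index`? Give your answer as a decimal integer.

`index` is the first field, at byte offset 0, occupying 2 bytes.
Bytes at offsets 0..1: CD 26.
In big-endian order the high byte comes first in memory.
The bytes are already most-significant first: 0xCD26.
Top bit is set, so as a signed 16-bit value this is 0xCD26 − 2^16 = -13018.

-13018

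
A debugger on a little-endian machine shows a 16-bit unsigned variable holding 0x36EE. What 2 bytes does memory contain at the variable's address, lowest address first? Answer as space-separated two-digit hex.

EE 36

Split into bytes (most-significant first): 36 EE.
In little-endian order the low byte comes first in memory.
So at ascending addresses the bytes are EE 36.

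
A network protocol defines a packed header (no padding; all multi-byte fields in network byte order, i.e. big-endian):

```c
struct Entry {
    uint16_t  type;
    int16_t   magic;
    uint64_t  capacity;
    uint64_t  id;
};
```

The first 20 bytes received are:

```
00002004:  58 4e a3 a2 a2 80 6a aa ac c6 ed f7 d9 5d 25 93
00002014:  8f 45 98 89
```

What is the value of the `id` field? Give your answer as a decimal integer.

`id` follows `type` (2 B), `magic` (2 B), `capacity` (8 B), so it starts at offset 2 + 2 + 8 = 12 and occupies 8 bytes.
Bytes at offsets 12..19: D9 5D 25 93 8F 45 98 89.
In big-endian order the high byte comes first in memory.
The bytes are already most-significant first: 0xD95D25938F459889.
0xD95D25938F459889 = 15662716394758576265.

15662716394758576265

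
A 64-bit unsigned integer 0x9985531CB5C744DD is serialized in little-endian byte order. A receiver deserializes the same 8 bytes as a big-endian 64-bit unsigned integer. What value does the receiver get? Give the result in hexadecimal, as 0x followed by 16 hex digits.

Stored little-endian, the bytes at ascending addresses are DD 44 C7 B5 1C 53 85 99.
Read back as big-endian, the last byte is least significant, giving 0xDD44C7B51C538599.

0xDD44C7B51C538599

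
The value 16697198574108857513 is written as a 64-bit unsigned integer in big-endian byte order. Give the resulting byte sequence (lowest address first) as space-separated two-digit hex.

E7 B8 5D A3 39 EA D4 A9

16697198574108857513 in hexadecimal, padded to 64 bits, is 0xE7B85DA339EAD4A9.
Split into bytes (most-significant first): E7 B8 5D A3 39 EA D4 A9.
Big-endian stores the most-significant byte at the lowest address.
So the memory order matches the most-significant-first order: E7 B8 5D A3 39 EA D4 A9.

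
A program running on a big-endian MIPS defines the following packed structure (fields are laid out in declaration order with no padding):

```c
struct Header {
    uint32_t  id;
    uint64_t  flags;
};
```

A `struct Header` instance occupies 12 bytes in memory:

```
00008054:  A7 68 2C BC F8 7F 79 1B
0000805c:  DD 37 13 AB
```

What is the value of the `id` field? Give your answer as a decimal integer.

`id` is the first field, at byte offset 0, occupying 4 bytes.
Bytes at offsets 0..3: A7 68 2C BC.
Big-endian: lowest address holds the most-significant byte.
The bytes are already most-significant first: 0xA7682CBC.
0xA7682CBC = 2808622268.

2808622268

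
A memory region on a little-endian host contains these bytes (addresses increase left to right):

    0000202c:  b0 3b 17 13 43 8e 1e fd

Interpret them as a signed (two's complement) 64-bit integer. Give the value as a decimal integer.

Little-endian stores the least-significant byte at the lowest address.
Reassemble most-significant byte first: FD 1E 8E 43 13 17 3B B0 → 0xFD1E8E4313173BB0.
Top bit is set, so as a signed 64-bit value this is 0xFD1E8E4313173BB0 − 2^64 = -207572114078221392.

-207572114078221392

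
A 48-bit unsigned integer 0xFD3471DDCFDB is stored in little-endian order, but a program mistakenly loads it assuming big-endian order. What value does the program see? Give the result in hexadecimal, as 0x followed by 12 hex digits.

0xDBCFDD7134FD

Stored little-endian, the bytes at ascending addresses are DB CF DD 71 34 FD.
Read back as big-endian, the last byte is least significant, giving 0xDBCFDD7134FD.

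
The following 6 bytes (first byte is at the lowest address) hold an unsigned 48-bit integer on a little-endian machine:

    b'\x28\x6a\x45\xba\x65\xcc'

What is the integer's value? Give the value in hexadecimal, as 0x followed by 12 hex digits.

Little-endian stores the least-significant byte at the lowest address.
Reassemble most-significant byte first: CC 65 BA 45 6A 28 → 0xCC65BA456A28.

0xCC65BA456A28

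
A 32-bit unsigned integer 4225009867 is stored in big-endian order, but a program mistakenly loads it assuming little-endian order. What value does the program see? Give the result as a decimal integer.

3414742267

4225009867 in 32-bit hexadecimal is 0xFBD488CB.
Stored big-endian, the bytes at ascending addresses are FB D4 88 CB.
Read back as little-endian, the first byte is least significant, giving 0xCB88D4FB.
0xCB88D4FB = 3414742267.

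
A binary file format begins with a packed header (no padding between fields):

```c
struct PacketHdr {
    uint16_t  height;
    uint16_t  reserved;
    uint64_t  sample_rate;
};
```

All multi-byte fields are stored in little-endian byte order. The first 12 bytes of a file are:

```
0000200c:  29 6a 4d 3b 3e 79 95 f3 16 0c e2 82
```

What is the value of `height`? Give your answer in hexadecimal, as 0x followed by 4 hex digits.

`height` is the first field, at byte offset 0, occupying 2 bytes.
Bytes at offsets 0..1: 29 6A.
Little-endian stores the least-significant byte at the lowest address.
Reassemble most-significant byte first: 6A 29 → 0x6A29.

0x6A29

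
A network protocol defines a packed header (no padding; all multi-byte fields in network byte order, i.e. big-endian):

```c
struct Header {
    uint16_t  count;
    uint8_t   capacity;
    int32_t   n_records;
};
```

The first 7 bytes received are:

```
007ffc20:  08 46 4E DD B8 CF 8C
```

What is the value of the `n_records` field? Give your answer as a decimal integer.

-575090804

`n_records` follows `count` (2 B), `capacity` (1 B), so it starts at offset 2 + 1 = 3 and occupies 4 bytes.
Bytes at offsets 3..6: DD B8 CF 8C.
In big-endian order the high byte comes first in memory.
The bytes are already most-significant first: 0xDDB8CF8C.
Top bit is set, so as a signed 32-bit value this is 0xDDB8CF8C − 2^32 = -575090804.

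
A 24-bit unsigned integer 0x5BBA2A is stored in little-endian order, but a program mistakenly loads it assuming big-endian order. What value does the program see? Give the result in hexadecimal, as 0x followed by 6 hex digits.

0x2ABA5B

Stored little-endian, the bytes at ascending addresses are 2A BA 5B.
Read back as big-endian, the last byte is least significant, giving 0x2ABA5B.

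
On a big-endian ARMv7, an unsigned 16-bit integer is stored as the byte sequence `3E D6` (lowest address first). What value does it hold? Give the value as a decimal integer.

In big-endian order the high byte comes first in memory.
The bytes are already most-significant first: 0x3ED6.
0x3ED6 = 16086.

16086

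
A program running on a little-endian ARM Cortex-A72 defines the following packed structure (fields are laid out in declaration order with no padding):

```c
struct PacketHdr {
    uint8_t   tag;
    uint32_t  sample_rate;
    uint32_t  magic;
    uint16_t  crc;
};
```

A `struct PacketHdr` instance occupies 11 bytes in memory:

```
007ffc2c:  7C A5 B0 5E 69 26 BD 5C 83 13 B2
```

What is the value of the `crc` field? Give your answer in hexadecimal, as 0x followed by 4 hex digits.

0xB213

`crc` follows `tag` (1 B), `sample_rate` (4 B), `magic` (4 B), so it starts at offset 1 + 4 + 4 = 9 and occupies 2 bytes.
Bytes at offsets 9..10: 13 B2.
Little-endian: lowest address holds the least-significant byte.
Reassemble most-significant byte first: B2 13 → 0xB213.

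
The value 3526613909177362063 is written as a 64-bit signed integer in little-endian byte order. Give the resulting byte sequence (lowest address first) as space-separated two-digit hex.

3526613909177362063 in hexadecimal, padded to 64 bits, is 0x30F10CAA6477E68F.
Split into bytes (most-significant first): 30 F1 0C AA 64 77 E6 8F.
Little-endian: lowest address holds the least-significant byte.
So at ascending addresses the bytes are 8F E6 77 64 AA 0C F1 30.

8F E6 77 64 AA 0C F1 30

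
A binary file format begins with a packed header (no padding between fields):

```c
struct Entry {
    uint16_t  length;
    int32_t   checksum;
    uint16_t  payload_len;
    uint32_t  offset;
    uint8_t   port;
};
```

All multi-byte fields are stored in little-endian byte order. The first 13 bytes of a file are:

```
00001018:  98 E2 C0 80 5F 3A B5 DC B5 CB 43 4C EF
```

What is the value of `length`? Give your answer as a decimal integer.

`length` is the first field, at byte offset 0, occupying 2 bytes.
Bytes at offsets 0..1: 98 E2.
Little-endian stores the least-significant byte at the lowest address.
Reassemble most-significant byte first: E2 98 → 0xE298.
0xE298 = 58008.

58008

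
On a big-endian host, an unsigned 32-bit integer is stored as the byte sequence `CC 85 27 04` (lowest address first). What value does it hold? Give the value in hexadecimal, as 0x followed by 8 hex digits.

0xCC852704

Big-endian: lowest address holds the most-significant byte.
The bytes are already most-significant first: 0xCC852704.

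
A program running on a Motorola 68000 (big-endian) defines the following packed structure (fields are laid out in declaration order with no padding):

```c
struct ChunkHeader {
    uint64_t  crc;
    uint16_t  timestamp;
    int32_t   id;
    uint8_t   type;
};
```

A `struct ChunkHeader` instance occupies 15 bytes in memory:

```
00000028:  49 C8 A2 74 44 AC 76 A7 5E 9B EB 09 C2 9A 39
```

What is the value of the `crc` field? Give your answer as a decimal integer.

5316677980362929831

`crc` is the first field, at byte offset 0, occupying 8 bytes.
Bytes at offsets 0..7: 49 C8 A2 74 44 AC 76 A7.
Big-endian: lowest address holds the most-significant byte.
The bytes are already most-significant first: 0x49C8A27444AC76A7.
0x49C8A27444AC76A7 = 5316677980362929831.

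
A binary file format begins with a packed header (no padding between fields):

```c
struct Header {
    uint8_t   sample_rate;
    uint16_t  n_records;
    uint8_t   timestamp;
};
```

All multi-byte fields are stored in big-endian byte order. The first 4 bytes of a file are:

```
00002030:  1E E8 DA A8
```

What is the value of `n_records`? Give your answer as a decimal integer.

`n_records` follows `sample_rate` (1 byte), so it starts at byte offset 1 and occupies 2 bytes.
Bytes at offsets 1..2: E8 DA.
Big-endian stores the most-significant byte at the lowest address.
The bytes are already most-significant first: 0xE8DA.
0xE8DA = 59610.

59610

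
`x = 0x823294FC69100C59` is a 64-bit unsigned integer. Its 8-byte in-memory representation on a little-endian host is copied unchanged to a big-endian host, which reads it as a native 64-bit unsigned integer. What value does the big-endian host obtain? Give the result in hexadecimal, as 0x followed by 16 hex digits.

0x590C1069FC943282

Stored little-endian, the bytes at ascending addresses are 59 0C 10 69 FC 94 32 82.
Read back as big-endian, the last byte is least significant, giving 0x590C1069FC943282.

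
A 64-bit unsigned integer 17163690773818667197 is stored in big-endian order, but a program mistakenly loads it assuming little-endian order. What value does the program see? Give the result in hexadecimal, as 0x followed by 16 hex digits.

0xBD701C58D2AD31EE

17163690773818667197 in 64-bit hexadecimal is 0xEE31ADD2581C70BD.
Stored big-endian, the bytes at ascending addresses are EE 31 AD D2 58 1C 70 BD.
Read back as little-endian, the first byte is least significant, giving 0xBD701C58D2AD31EE.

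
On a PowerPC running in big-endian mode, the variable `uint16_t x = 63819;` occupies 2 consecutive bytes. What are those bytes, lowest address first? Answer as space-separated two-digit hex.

F9 4B

63819 in hexadecimal, padded to 16 bits, is 0xF94B.
Split into bytes (most-significant first): F9 4B.
In big-endian order the high byte comes first in memory.
So the memory order matches the most-significant-first order: F9 4B.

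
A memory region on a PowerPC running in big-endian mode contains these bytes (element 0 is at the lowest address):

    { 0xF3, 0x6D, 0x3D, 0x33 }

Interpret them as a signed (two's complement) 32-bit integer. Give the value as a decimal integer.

Big-endian stores the most-significant byte at the lowest address.
The bytes are already most-significant first: 0xF36D3D33.
Top bit is set, so as a signed 32-bit value this is 0xF36D3D33 − 2^32 = -210944717.

-210944717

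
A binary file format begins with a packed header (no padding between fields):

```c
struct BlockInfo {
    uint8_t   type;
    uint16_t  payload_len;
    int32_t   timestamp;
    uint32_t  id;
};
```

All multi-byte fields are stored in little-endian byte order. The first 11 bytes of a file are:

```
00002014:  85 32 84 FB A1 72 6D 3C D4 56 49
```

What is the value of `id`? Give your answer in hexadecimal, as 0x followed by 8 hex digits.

0x4956D43C

`id` follows `type` (1 B), `payload_len` (2 B), `timestamp` (4 B), so it starts at offset 1 + 2 + 4 = 7 and occupies 4 bytes.
Bytes at offsets 7..10: 3C D4 56 49.
Little-endian stores the least-significant byte at the lowest address.
Reassemble most-significant byte first: 49 56 D4 3C → 0x4956D43C.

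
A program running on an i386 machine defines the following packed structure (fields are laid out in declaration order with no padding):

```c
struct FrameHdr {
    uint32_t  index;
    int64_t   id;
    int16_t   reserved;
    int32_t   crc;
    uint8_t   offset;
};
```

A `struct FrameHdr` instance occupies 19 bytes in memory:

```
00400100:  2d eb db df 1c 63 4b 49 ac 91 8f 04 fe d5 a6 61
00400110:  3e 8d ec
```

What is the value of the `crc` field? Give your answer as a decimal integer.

`crc` follows `index` (4 B), `id` (8 B), `reserved` (2 B), so it starts at offset 4 + 8 + 2 = 14 and occupies 4 bytes.
Bytes at offsets 14..17: A6 61 3E 8D.
In little-endian order the low byte comes first in memory.
Reassemble most-significant byte first: 8D 3E 61 A6 → 0x8D3E61A6.
Top bit is set, so as a signed 32-bit value this is 0x8D3E61A6 − 2^32 = -1925291610.

-1925291610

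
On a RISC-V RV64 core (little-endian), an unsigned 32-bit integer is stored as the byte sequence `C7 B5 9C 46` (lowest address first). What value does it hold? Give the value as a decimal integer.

In little-endian order the low byte comes first in memory.
Reassemble most-significant byte first: 46 9C B5 C7 → 0x469CB5C7.
0x469CB5C7 = 1184675271.

1184675271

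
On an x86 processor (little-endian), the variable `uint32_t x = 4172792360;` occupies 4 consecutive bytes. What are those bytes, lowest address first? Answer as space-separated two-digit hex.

28 C2 B7 F8

4172792360 in hexadecimal, padded to 32 bits, is 0xF8B7C228.
Split into bytes (most-significant first): F8 B7 C2 28.
Little-endian stores the least-significant byte at the lowest address.
So at ascending addresses the bytes are 28 C2 B7 F8.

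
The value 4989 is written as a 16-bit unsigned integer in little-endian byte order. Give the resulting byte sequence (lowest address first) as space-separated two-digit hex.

4989 in hexadecimal, padded to 16 bits, is 0x137D.
Split into bytes (most-significant first): 13 7D.
Little-endian: lowest address holds the least-significant byte.
So at ascending addresses the bytes are 7D 13.

7D 13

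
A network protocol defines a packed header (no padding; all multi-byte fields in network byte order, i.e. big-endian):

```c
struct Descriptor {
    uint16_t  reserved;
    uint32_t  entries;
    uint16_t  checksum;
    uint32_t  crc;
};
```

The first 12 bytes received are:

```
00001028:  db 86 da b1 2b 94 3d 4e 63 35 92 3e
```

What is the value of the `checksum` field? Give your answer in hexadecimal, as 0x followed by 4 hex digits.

`checksum` follows `reserved` (2 B), `entries` (4 B), so it starts at offset 2 + 4 = 6 and occupies 2 bytes.
Bytes at offsets 6..7: 3D 4E.
Big-endian: lowest address holds the most-significant byte.
The bytes are already most-significant first: 0x3D4E.

0x3D4E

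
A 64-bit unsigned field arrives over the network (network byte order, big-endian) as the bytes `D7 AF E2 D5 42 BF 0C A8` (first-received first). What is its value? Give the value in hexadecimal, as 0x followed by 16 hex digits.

In big-endian order the high byte comes first in memory.
The bytes are already most-significant first: 0xD7AFE2D542BF0CA8.

0xD7AFE2D542BF0CA8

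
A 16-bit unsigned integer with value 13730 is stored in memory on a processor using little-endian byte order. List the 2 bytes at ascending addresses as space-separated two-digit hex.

A2 35

13730 in hexadecimal, padded to 16 bits, is 0x35A2.
Split into bytes (most-significant first): 35 A2.
In little-endian order the low byte comes first in memory.
So at ascending addresses the bytes are A2 35.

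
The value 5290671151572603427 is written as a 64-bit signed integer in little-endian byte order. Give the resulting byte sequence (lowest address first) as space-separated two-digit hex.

5290671151572603427 in hexadecimal, padded to 64 bits, is 0x496C3D6194E45223.
Split into bytes (most-significant first): 49 6C 3D 61 94 E4 52 23.
In little-endian order the low byte comes first in memory.
So at ascending addresses the bytes are 23 52 E4 94 61 3D 6C 49.

23 52 E4 94 61 3D 6C 49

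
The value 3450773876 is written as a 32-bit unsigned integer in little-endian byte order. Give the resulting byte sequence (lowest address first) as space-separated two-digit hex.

74 A1 AE CD

3450773876 in hexadecimal, padded to 32 bits, is 0xCDAEA174.
Split into bytes (most-significant first): CD AE A1 74.
Little-endian stores the least-significant byte at the lowest address.
So at ascending addresses the bytes are 74 A1 AE CD.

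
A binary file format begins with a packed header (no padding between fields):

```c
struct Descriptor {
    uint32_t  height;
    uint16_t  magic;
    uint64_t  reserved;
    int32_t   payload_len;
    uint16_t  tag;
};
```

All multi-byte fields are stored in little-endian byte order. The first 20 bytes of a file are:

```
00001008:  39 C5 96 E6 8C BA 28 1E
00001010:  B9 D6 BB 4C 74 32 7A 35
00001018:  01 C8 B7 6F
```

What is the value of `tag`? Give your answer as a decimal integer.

28599

`tag` follows `height` (4 B), `magic` (2 B), `reserved` (8 B), `payload_len` (4 B), so it starts at offset 4 + 2 + 8 + 4 = 18 and occupies 2 bytes.
Bytes at offsets 18..19: B7 6F.
Little-endian: lowest address holds the least-significant byte.
Reassemble most-significant byte first: 6F B7 → 0x6FB7.
0x6FB7 = 28599.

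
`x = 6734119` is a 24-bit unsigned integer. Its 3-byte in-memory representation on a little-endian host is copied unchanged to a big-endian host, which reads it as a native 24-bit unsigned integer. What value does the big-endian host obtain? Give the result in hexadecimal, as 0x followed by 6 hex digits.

0x27C166

6734119 in 24-bit hexadecimal is 0x66C127.
Stored little-endian, the bytes at ascending addresses are 27 C1 66.
Read back as big-endian, the last byte is least significant, giving 0x27C166.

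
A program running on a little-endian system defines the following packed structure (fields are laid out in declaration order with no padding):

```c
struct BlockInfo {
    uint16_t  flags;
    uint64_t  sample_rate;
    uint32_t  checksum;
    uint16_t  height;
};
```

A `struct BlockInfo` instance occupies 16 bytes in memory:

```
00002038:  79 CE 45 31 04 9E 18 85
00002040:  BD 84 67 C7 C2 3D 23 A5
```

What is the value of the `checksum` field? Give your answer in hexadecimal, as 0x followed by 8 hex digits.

0x3DC2C767

`checksum` follows `flags` (2 B), `sample_rate` (8 B), so it starts at offset 2 + 8 = 10 and occupies 4 bytes.
Bytes at offsets 10..13: 67 C7 C2 3D.
Little-endian: lowest address holds the least-significant byte.
Reassemble most-significant byte first: 3D C2 C7 67 → 0x3DC2C767.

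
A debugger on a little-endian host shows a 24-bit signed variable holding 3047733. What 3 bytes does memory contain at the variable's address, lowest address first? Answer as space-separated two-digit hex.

3047733 in hexadecimal, padded to 24 bits, is 0x2E8135.
Split into bytes (most-significant first): 2E 81 35.
Little-endian: lowest address holds the least-significant byte.
So at ascending addresses the bytes are 35 81 2E.

35 81 2E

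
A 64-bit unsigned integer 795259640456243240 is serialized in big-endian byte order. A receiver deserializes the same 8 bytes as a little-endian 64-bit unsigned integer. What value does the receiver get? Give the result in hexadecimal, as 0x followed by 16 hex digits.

0x286899F56D54090B

795259640456243240 in 64-bit hexadecimal is 0x0B09546DF5996828.
Stored big-endian, the bytes at ascending addresses are 0B 09 54 6D F5 99 68 28.
Read back as little-endian, the first byte is least significant, giving 0x286899F56D54090B.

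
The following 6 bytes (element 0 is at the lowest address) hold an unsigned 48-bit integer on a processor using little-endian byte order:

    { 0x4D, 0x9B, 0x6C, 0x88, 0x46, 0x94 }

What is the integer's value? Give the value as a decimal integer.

163030657440589

Little-endian: lowest address holds the least-significant byte.
Reassemble most-significant byte first: 94 46 88 6C 9B 4D → 0x9446886C9B4D.
0x9446886C9B4D = 163030657440589.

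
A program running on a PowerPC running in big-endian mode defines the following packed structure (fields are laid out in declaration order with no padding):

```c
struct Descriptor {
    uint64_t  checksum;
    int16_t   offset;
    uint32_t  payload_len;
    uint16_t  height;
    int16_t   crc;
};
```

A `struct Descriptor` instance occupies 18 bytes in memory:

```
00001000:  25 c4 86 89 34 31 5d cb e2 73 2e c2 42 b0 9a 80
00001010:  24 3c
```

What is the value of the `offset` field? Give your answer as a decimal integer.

`offset` follows `checksum` (8 bytes), so it starts at byte offset 8 and occupies 2 bytes.
Bytes at offsets 8..9: E2 73.
Big-endian: lowest address holds the most-significant byte.
The bytes are already most-significant first: 0xE273.
Top bit is set, so as a signed 16-bit value this is 0xE273 − 2^16 = -7565.

-7565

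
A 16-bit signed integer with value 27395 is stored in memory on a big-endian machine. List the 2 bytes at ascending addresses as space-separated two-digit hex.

6B 03

27395 in hexadecimal, padded to 16 bits, is 0x6B03.
Split into bytes (most-significant first): 6B 03.
Big-endian stores the most-significant byte at the lowest address.
So the memory order matches the most-significant-first order: 6B 03.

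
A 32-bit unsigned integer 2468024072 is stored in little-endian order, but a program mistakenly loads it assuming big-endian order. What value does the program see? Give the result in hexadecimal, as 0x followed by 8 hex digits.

0x080F1B93

2468024072 in 32-bit hexadecimal is 0x931B0F08.
Stored little-endian, the bytes at ascending addresses are 08 0F 1B 93.
Read back as big-endian, the last byte is least significant, giving 0x080F1B93.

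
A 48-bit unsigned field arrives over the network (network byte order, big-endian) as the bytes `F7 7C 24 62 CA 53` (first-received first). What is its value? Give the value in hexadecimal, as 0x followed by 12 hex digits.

0xF77C2462CA53

In big-endian order the high byte comes first in memory.
The bytes are already most-significant first: 0xF77C2462CA53.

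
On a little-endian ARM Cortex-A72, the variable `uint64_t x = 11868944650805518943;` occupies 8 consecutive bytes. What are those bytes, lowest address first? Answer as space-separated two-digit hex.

5F 22 09 8A 46 F6 B6 A4

11868944650805518943 in hexadecimal, padded to 64 bits, is 0xA4B6F6468A09225F.
Split into bytes (most-significant first): A4 B6 F6 46 8A 09 22 5F.
Little-endian: lowest address holds the least-significant byte.
So at ascending addresses the bytes are 5F 22 09 8A 46 F6 B6 A4.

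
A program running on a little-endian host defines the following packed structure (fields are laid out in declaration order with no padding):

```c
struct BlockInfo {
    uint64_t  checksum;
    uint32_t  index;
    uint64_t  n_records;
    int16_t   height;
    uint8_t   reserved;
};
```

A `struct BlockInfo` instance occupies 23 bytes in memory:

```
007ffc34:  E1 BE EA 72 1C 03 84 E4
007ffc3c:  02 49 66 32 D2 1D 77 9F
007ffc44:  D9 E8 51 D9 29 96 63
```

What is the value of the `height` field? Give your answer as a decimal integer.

`height` follows `checksum` (8 B), `index` (4 B), `n_records` (8 B), so it starts at offset 8 + 4 + 8 = 20 and occupies 2 bytes.
Bytes at offsets 20..21: 29 96.
In little-endian order the low byte comes first in memory.
Reassemble most-significant byte first: 96 29 → 0x9629.
Top bit is set, so as a signed 16-bit value this is 0x9629 − 2^16 = -27095.

-27095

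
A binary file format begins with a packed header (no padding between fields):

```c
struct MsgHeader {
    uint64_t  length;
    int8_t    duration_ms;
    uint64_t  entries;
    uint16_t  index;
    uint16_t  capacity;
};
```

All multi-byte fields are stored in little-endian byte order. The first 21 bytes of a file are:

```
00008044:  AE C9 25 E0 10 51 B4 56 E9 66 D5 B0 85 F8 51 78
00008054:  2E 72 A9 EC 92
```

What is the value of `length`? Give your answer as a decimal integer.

6247707715991620014

`length` is the first field, at byte offset 0, occupying 8 bytes.
Bytes at offsets 0..7: AE C9 25 E0 10 51 B4 56.
In little-endian order the low byte comes first in memory.
Reassemble most-significant byte first: 56 B4 51 10 E0 25 C9 AE → 0x56B45110E025C9AE.
0x56B45110E025C9AE = 6247707715991620014.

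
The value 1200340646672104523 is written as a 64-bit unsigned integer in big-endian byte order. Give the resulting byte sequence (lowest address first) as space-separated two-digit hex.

10 A8 77 75 5E 5A 7C 4B

1200340646672104523 in hexadecimal, padded to 64 bits, is 0x10A877755E5A7C4B.
Split into bytes (most-significant first): 10 A8 77 75 5E 5A 7C 4B.
Big-endian stores the most-significant byte at the lowest address.
So the memory order matches the most-significant-first order: 10 A8 77 75 5E 5A 7C 4B.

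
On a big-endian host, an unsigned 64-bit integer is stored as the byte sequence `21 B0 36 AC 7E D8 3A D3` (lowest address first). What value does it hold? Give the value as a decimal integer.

2427500313643072211

In big-endian order the high byte comes first in memory.
The bytes are already most-significant first: 0x21B036AC7ED83AD3.
0x21B036AC7ED83AD3 = 2427500313643072211.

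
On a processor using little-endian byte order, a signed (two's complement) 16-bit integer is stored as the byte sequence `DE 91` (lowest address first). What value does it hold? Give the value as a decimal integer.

-28194

In little-endian order the low byte comes first in memory.
Reassemble most-significant byte first: 91 DE → 0x91DE.
Top bit is set, so as a signed 16-bit value this is 0x91DE − 2^16 = -28194.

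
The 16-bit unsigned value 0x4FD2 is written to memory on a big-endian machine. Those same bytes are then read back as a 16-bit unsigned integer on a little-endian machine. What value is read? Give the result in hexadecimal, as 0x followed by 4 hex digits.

Stored big-endian, the bytes at ascending addresses are 4F D2.
Read back as little-endian, the first byte is least significant, giving 0xD24F.

0xD24F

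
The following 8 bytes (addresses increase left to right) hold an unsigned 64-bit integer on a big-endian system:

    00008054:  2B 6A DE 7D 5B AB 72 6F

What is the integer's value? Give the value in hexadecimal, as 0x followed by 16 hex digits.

0x2B6ADE7D5BAB726F

Big-endian stores the most-significant byte at the lowest address.
The bytes are already most-significant first: 0x2B6ADE7D5BAB726F.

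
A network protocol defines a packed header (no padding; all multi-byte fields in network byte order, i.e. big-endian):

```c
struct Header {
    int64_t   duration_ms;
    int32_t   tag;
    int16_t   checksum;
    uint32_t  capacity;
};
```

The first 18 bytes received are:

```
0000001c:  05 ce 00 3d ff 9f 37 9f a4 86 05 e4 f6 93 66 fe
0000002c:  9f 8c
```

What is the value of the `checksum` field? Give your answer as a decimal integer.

`checksum` follows `duration_ms` (8 B), `tag` (4 B), so it starts at offset 8 + 4 = 12 and occupies 2 bytes.
Bytes at offsets 12..13: F6 93.
Big-endian: lowest address holds the most-significant byte.
The bytes are already most-significant first: 0xF693.
Top bit is set, so as a signed 16-bit value this is 0xF693 − 2^16 = -2413.

-2413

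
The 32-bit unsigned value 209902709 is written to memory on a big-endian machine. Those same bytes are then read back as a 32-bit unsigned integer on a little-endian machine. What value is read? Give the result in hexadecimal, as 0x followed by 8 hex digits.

0x75DC820C

209902709 in 32-bit hexadecimal is 0x0C82DC75.
Stored big-endian, the bytes at ascending addresses are 0C 82 DC 75.
Read back as little-endian, the first byte is least significant, giving 0x75DC820C.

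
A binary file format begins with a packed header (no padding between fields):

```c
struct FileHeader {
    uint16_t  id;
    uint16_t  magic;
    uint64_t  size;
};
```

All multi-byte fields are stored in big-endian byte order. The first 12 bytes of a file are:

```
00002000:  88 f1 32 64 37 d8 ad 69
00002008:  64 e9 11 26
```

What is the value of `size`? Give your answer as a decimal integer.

`size` follows `id` (2 B), `magic` (2 B), so it starts at offset 2 + 2 = 4 and occupies 8 bytes.
Bytes at offsets 4..11: 37 D8 AD 69 64 E9 11 26.
Big-endian stores the most-significant byte at the lowest address.
The bytes are already most-significant first: 0x37D8AD6964E91126.
0x37D8AD6964E91126 = 4024156935231705382.

4024156935231705382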